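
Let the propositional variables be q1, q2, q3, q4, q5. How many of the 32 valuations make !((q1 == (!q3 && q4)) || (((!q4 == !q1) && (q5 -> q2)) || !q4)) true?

Initial set: {T !((q1 == (!q3 && q4)) || (((!q4 == !q1) && (q5 -> q2)) || !q4))}.
T !((q1 == (!q3 && q4)) || (((!q4 == !q1) && (q5 -> q2)) || !q4)): α-rule — add F (q1 == (!q3 && q4)), F (((!q4 == !q1) && (q5 -> q2)) || !q4).
F (((!q4 == !q1) && (q5 -> q2)) || !q4): α-rule — add F ((!q4 == !q1) && (q5 -> q2)), F !q4.
F (q1 == (!q3 && q4)): β-rule — branch into T q1, F (!q3 && q4)  //  F q1, T (!q3 && q4).
  branch 1 (add T q1, F (!q3 && q4)):
    F ((!q4 == !q1) && (q5 -> q2)): β-rule — branch into F (!q4 == !q1)  //  F (q5 -> q2).
      branch 1.1 (add F (!q4 == !q1)):
        F (!q3 && q4): β-rule — branch into F !q3  //  F q4.
          branch 1.1.1 (add F !q3):
            F (!q4 == !q1): β-rule — branch into T !q4, F !q1  //  F !q4, T !q1.
              branch 1.1.1.1 (add T !q4, F !q1):
                × closes — contains both q4 and !q4.
              branch 1.1.1.2 (add F !q4, T !q1):
                × closes — contains both q1 and !q1.
          branch 1.1.2 (add F q4):
            × closes — contains both q4 and !q4.
      branch 1.2 (add F (q5 -> q2)):
        F (q5 -> q2): α-rule — add T q5, F q2.
        F (!q3 && q4): β-rule — branch into F !q3  //  F q4.
          branch 1.2.1 (add F !q3):
            ○ open, literals {q1=true, q2=false, q3=true, q4=true, q5=true}.
          branch 1.2.2 (add F q4):
            × closes — contains both q4 and !q4.
  branch 2 (add F q1, T (!q3 && q4)):
    T (!q3 && q4): α-rule — add T !q3, T q4.
    F ((!q4 == !q1) && (q5 -> q2)): β-rule — branch into F (!q4 == !q1)  //  F (q5 -> q2).
      branch 2.1 (add F (!q4 == !q1)):
        F (!q4 == !q1): β-rule — branch into T !q4, F !q1  //  F !q4, T !q1.
          branch 2.1.1 (add T !q4, F !q1):
            × closes — contains both q4 and !q4.
          branch 2.1.2 (add F !q4, T !q1):
            ○ open, literals {q1=false, q3=false, q4=true}.
      branch 2.2 (add F (q5 -> q2)):
        F (q5 -> q2): α-rule — add T q5, F q2.
        ○ open, literals {q1=false, q2=false, q3=false, q4=true, q5=true}.
5 branches closed, 3 open.
Each open branch fixes some atoms; the unmentioned ones are free. Counting distinct full assignments: branch {q1=true, q2=false, q3=true, q4=true, q5=true} (none free) contributes 1 new; branch {q1=false, q3=false, q4=true} (q2, q5) contributes 4 new; branch {q1=false, q2=false, q3=false, q4=true, q5=true} (none free) contributes 0 new. Total: 5.

5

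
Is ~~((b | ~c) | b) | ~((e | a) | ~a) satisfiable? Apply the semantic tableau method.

Satisfiable

Initial set: {(~~((b | ~c) | b) | ~((e | a) | ~a))}.
(~~((b | ~c) | b) | ~((e | a) | ~a)): β-rule — branch into ~~((b | ~c) | b)  //  ~((e | a) | ~a).
  branch 1 (add ~~((b | ~c) | b)):
    ~~((b | ~c) | b): drop double negation, giving ((b | ~c) | b).
    ((b | ~c) | b): β-rule — branch into (b | ~c)  //  b.
      branch 1.1 (add (b | ~c)):
        (b | ~c): β-rule — branch into b  //  ~c.
          branch 1.1.1 (add b):
            ○ open, literals {b=1}.
          branch 1.1.2 (add ~c):
            ○ open, literals {c=0}.
      branch 1.2 (add b):
        ○ open, literals {b=1}.
  branch 2 (add ~((e | a) | ~a)):
    ~((e | a) | ~a): α-rule — add ~(e | a), ~~a.
    ~(e | a): α-rule — add ~e, ~a.
    × closes — contains both a and ~a.
1 branch closed, 3 open.
An open branch gives a satisfying assignment: b=1.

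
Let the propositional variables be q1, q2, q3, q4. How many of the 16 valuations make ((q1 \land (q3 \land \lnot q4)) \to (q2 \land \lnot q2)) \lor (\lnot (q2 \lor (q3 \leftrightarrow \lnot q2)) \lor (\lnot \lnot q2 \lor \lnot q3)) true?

15

Initial set: {(((q1 \land (q3 \land \lnot q4)) \to (q2 \land \lnot q2)) \lor (\lnot (q2 \lor (q3 \leftrightarrow \lnot q2)) \lor (\lnot \lnot q2 \lor \lnot q3)))}.
(((q1 \land (q3 \land \lnot q4)) \to (q2 \land \lnot q2)) \lor (\lnot (q2 \lor (q3 \leftrightarrow \lnot q2)) \lor (\lnot \lnot q2 \lor \lnot q3))): β-rule — branch into ((q1 \land (q3 \land \lnot q4)) \to (q2 \land \lnot q2))  //  (\lnot (q2 \lor (q3 \leftrightarrow \lnot q2)) \lor (\lnot \lnot q2 \lor \lnot q3)).
  branch 1 (add ((q1 \land (q3 \land \lnot q4)) \to (q2 \land \lnot q2))):
    ((q1 \land (q3 \land \lnot q4)) \to (q2 \land \lnot q2)): β-rule — branch into \lnot (q1 \land (q3 \land \lnot q4))  //  (q2 \land \lnot q2).
      branch 1.1 (add \lnot (q1 \land (q3 \land \lnot q4))):
        \lnot (q1 \land (q3 \land \lnot q4)): β-rule — branch into \lnot q1  //  \lnot (q3 \land \lnot q4).
          branch 1.1.1 (add \lnot q1):
            ○ open, literals {q1=false}.
          branch 1.1.2 (add \lnot (q3 \land \lnot q4)):
            \lnot (q3 \land \lnot q4): β-rule — branch into \lnot q3  //  \lnot \lnot q4.
              branch 1.1.2.1 (add \lnot q3):
                ○ open, literals {q3=false}.
              branch 1.1.2.2 (add \lnot \lnot q4):
                ○ open, literals {q4=true}.
      branch 1.2 (add (q2 \land \lnot q2)):
        (q2 \land \lnot q2): α-rule — add q2, \lnot q2.
        × closes — contains both q2 and \lnot q2.
  branch 2 (add (\lnot (q2 \lor (q3 \leftrightarrow \lnot q2)) \lor (\lnot \lnot q2 \lor \lnot q3))):
    (\lnot (q2 \lor (q3 \leftrightarrow \lnot q2)) \lor (\lnot \lnot q2 \lor \lnot q3)): β-rule — branch into \lnot (q2 \lor (q3 \leftrightarrow \lnot q2))  //  (\lnot \lnot q2 \lor \lnot q3).
      branch 2.1 (add \lnot (q2 \lor (q3 \leftrightarrow \lnot q2))):
        \lnot (q2 \lor (q3 \leftrightarrow \lnot q2)): α-rule — add \lnot q2, \lnot (q3 \leftrightarrow \lnot q2).
        \lnot (q3 \leftrightarrow \lnot q2): β-rule — branch into q3, \lnot \lnot q2  //  \lnot q3, \lnot q2.
          branch 2.1.1 (add q3, \lnot \lnot q2):
            × closes — contains both q2 and \lnot q2.
          branch 2.1.2 (add \lnot q3, \lnot q2):
            ○ open, literals {q2=false, q3=false}.
      branch 2.2 (add (\lnot \lnot q2 \lor \lnot q3)):
        (\lnot \lnot q2 \lor \lnot q3): β-rule — branch into \lnot \lnot q2  //  \lnot q3.
          branch 2.2.1 (add \lnot \lnot q2):
            \lnot \lnot q2: drop double negation, giving q2.
            ○ open, literals {q2=true}.
          branch 2.2.2 (add \lnot q3):
            ○ open, literals {q3=false}.
2 branches closed, 6 open.
Each open branch fixes some atoms; the unmentioned ones are free. Counting distinct full assignments: branch {q1=false} (q2, q3, q4) contributes 8 new; branch {q3=false} (q1, q2, q4) contributes 4 new; branch {q4=true} (q1, q2, q3) contributes 2 new; branch {q2=false, q3=false} (q1, q4) contributes 0 new; branch {q2=true} (q1, q3, q4) contributes 1 new; branch {q3=false} (q1, q2, q4) contributes 0 new. Total: 15.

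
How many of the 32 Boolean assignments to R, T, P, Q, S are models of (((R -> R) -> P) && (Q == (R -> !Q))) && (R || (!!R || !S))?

2

Initial set: {((((R -> R) -> P) && (Q == (R -> !Q))) && (R || (!!R || !S)))}.
((((R -> R) -> P) && (Q == (R -> !Q))) && (R || (!!R || !S))): α-rule — add (((R -> R) -> P) && (Q == (R -> !Q))), (R || (!!R || !S)).
(((R -> R) -> P) && (Q == (R -> !Q))): α-rule — add ((R -> R) -> P), (Q == (R -> !Q)).
(R || (!!R || !S)): β-rule — branch into R  //  (!!R || !S).
  branch 1 (add R):
    ((R -> R) -> P): β-rule — branch into !(R -> R)  //  P.
      branch 1.1 (add !(R -> R)):
        !(R -> R): α-rule — add R, !R.
        × closes — contains both R and !R.
      branch 1.2 (add P):
        (Q == (R -> !Q)): β-rule — branch into Q, (R -> !Q)  //  !Q, !(R -> !Q).
          branch 1.2.1 (add Q, (R -> !Q)):
            (R -> !Q): β-rule — branch into !R  //  !Q.
              branch 1.2.1.1 (add !R):
                × closes — contains both R and !R.
              branch 1.2.1.2 (add !Q):
                × closes — contains both Q and !Q.
          branch 1.2.2 (add !Q, !(R -> !Q)):
            !(R -> !Q): α-rule — add R, !!Q.
            × closes — contains both Q and !Q.
  branch 2 (add (!!R || !S)):
    ((R -> R) -> P): β-rule — branch into !(R -> R)  //  P.
      branch 2.1 (add !(R -> R)):
        !(R -> R): α-rule — add R, !R.
        × closes — contains both R and !R.
      branch 2.2 (add P):
        (Q == (R -> !Q)): β-rule — branch into Q, (R -> !Q)  //  !Q, !(R -> !Q).
          branch 2.2.1 (add Q, (R -> !Q)):
            (!!R || !S): β-rule — branch into !!R  //  !S.
              branch 2.2.1.1 (add !!R):
                !!R: drop double negation, giving R.
                (R -> !Q): β-rule — branch into !R  //  !Q.
                  branch 2.2.1.1.1 (add !R):
                    × closes — contains both R and !R.
                  branch 2.2.1.1.2 (add !Q):
                    × closes — contains both Q and !Q.
              branch 2.2.1.2 (add !S):
                (R -> !Q): β-rule — branch into !R  //  !Q.
                  branch 2.2.1.2.1 (add !R):
                    ○ open, literals {P=1, Q=1, R=0, S=0}.
                  branch 2.2.1.2.2 (add !Q):
                    × closes — contains both Q and !Q.
          branch 2.2.2 (add !Q, !(R -> !Q)):
            !(R -> !Q): α-rule — add R, !!Q.
            × closes — contains both Q and !Q.
9 branches closed, 1 open.
Each open branch fixes some atoms; the unmentioned ones are free. Counting distinct full assignments: branch {P=1, Q=1, R=0, S=0} (T) contributes 2 new. Total: 2.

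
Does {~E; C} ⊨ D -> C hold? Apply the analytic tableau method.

Initial set: {~E; C; ~(D -> C)}.
~(D -> C): α-rule — add D, ~C.
× closes — contains both C and ~C.
All 1 branch closes.
Every branch closed, so the premises entail the conclusion.

Yes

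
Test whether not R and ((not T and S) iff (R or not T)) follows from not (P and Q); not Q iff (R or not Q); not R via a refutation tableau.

Initial set: {not (P and Q); (not Q iff (R or not Q)); not R; not (not R and ((not T and S) iff (R or not T)))}.
not (P and Q): β-rule — branch into not P  //  not Q.
  branch 1 (add not P):
    (not Q iff (R or not Q)): β-rule — branch into not Q, (R or not Q)  //  not not Q, not (R or not Q).
      branch 1.1 (add not Q, (R or not Q)):
        not (not R and ((not T and S) iff (R or not T))): β-rule — branch into not not R  //  not ((not T and S) iff (R or not T)).
          branch 1.1.1 (add not not R):
            × closes — contains both R and not R.
          branch 1.1.2 (add not ((not T and S) iff (R or not T))):
            (R or not Q): β-rule — branch into R  //  not Q.
              branch 1.1.2.1 (add R):
                × closes — contains both R and not R.
              branch 1.1.2.2 (add not Q):
                not ((not T and S) iff (R or not T)): β-rule — branch into (not T and S), not (R or not T)  //  not (not T and S), (R or not T).
                  branch 1.1.2.2.1 (add (not T and S), not (R or not T)):
                    (not T and S): α-rule — add not T, S.
                    not (R or not T): α-rule — add not R, not not T.
                    × closes — contains both T and not T.
                  branch 1.1.2.2.2 (add not (not T and S), (R or not T)):
                    not (not T and S): β-rule — branch into not not T  //  not S.
                      branch 1.1.2.2.2.1 (add not not T):
                        (R or not T): β-rule — branch into R  //  not T.
                          branch 1.1.2.2.2.1.1 (add R):
                            × closes — contains both R and not R.
                          branch 1.1.2.2.2.1.2 (add not T):
                            × closes — contains both T and not T.
                      branch 1.1.2.2.2.2 (add not S):
                        (R or not T): β-rule — branch into R  //  not T.
                          branch 1.1.2.2.2.2.1 (add R):
                            × closes — contains both R and not R.
                          branch 1.1.2.2.2.2.2 (add not T):
                            ○ open, literals {P=0, Q=0, R=0, S=0, T=0}.
      branch 1.2 (add not not Q, not (R or not Q)):
        not (R or not Q): α-rule — add not R, not not Q.
        not (not R and ((not T and S) iff (R or not T))): β-rule — branch into not not R  //  not ((not T and S) iff (R or not T)).
          branch 1.2.1 (add not not R):
            × closes — contains both R and not R.
          branch 1.2.2 (add not ((not T and S) iff (R or not T))):
            not ((not T and S) iff (R or not T)): β-rule — branch into (not T and S), not (R or not T)  //  not (not T and S), (R or not T).
              branch 1.2.2.1 (add (not T and S), not (R or not T)):
                (not T and S): α-rule — add not T, S.
                not (R or not T): α-rule — add not R, not not T.
                × closes — contains both T and not T.
              branch 1.2.2.2 (add not (not T and S), (R or not T)):
                not (not T and S): β-rule — branch into not not T  //  not S.
                  branch 1.2.2.2.1 (add not not T):
                    (R or not T): β-rule — branch into R  //  not T.
                      branch 1.2.2.2.1.1 (add R):
                        × closes — contains both R and not R.
                      branch 1.2.2.2.1.2 (add not T):
                        × closes — contains both T and not T.
                  branch 1.2.2.2.2 (add not S):
                    (R or not T): β-rule — branch into R  //  not T.
                      branch 1.2.2.2.2.1 (add R):
                        × closes — contains both R and not R.
                      branch 1.2.2.2.2.2 (add not T):
                        ○ open, literals {P=0, Q=1, R=0, S=0, T=0}.
  branch 2 (add not Q):
    (not Q iff (R or not Q)): β-rule — branch into not Q, (R or not Q)  //  not not Q, not (R or not Q).
      branch 2.1 (add not Q, (R or not Q)):
        not (not R and ((not T and S) iff (R or not T))): β-rule — branch into not not R  //  not ((not T and S) iff (R or not T)).
          branch 2.1.1 (add not not R):
            × closes — contains both R and not R.
          branch 2.1.2 (add not ((not T and S) iff (R or not T))):
            (R or not Q): β-rule — branch into R  //  not Q.
              branch 2.1.2.1 (add R):
                × closes — contains both R and not R.
              branch 2.1.2.2 (add not Q):
                not ((not T and S) iff (R or not T)): β-rule — branch into (not T and S), not (R or not T)  //  not (not T and S), (R or not T).
                  branch 2.1.2.2.1 (add (not T and S), not (R or not T)):
                    (not T and S): α-rule — add not T, S.
                    not (R or not T): α-rule — add not R, not not T.
                    × closes — contains both T and not T.
                  branch 2.1.2.2.2 (add not (not T and S), (R or not T)):
                    not (not T and S): β-rule — branch into not not T  //  not S.
                      branch 2.1.2.2.2.1 (add not not T):
                        (R or not T): β-rule — branch into R  //  not T.
                          branch 2.1.2.2.2.1.1 (add R):
                            × closes — contains both R and not R.
                          branch 2.1.2.2.2.1.2 (add not T):
                            × closes — contains both T and not T.
                      branch 2.1.2.2.2.2 (add not S):
                        (R or not T): β-rule — branch into R  //  not T.
                          branch 2.1.2.2.2.2.1 (add R):
                            × closes — contains both R and not R.
                          branch 2.1.2.2.2.2.2 (add not T):
                            ○ open, literals {Q=0, R=0, S=0, T=0}.
      branch 2.2 (add not not Q, not (R or not Q)):
        × closes — contains both Q and not Q.
18 branches closed, 3 open.
An open branch gives a countermodel: P=0, Q=0, R=0, S=0, T=0 (unmentioned atoms arbitrary); the premises hold there but the conclusion fails.

No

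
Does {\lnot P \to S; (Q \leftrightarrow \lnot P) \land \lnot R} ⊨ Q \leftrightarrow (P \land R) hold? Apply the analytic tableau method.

No

Initial set: {(\lnot P \to S); ((Q \leftrightarrow \lnot P) \land \lnot R); \lnot (Q \leftrightarrow (P \land R))}.
((Q \leftrightarrow \lnot P) \land \lnot R): α-rule — add (Q \leftrightarrow \lnot P), \lnot R.
(\lnot P \to S): β-rule — branch into \lnot \lnot P  //  S.
  branch 1 (add \lnot \lnot P):
    \lnot (Q \leftrightarrow (P \land R)): β-rule — branch into Q, \lnot (P \land R)  //  \lnot Q, (P \land R).
      branch 1.1 (add Q, \lnot (P \land R)):
        (Q \leftrightarrow \lnot P): β-rule — branch into Q, \lnot P  //  \lnot Q, \lnot \lnot P.
          branch 1.1.1 (add Q, \lnot P):
            × closes — contains both P and \lnot P.
          branch 1.1.2 (add \lnot Q, \lnot \lnot P):
            × closes — contains both Q and \lnot Q.
      branch 1.2 (add \lnot Q, (P \land R)):
        (P \land R): α-rule — add P, R.
        × closes — contains both R and \lnot R.
  branch 2 (add S):
    \lnot (Q \leftrightarrow (P \land R)): β-rule — branch into Q, \lnot (P \land R)  //  \lnot Q, (P \land R).
      branch 2.1 (add Q, \lnot (P \land R)):
        (Q \leftrightarrow \lnot P): β-rule — branch into Q, \lnot P  //  \lnot Q, \lnot \lnot P.
          branch 2.1.1 (add Q, \lnot P):
            \lnot (P \land R): β-rule — branch into \lnot P  //  \lnot R.
              branch 2.1.1.1 (add \lnot P):
                ○ open, literals {P=F, Q=T, R=F, S=T}.
              branch 2.1.1.2 (add \lnot R):
                ○ open, literals {P=F, Q=T, R=F, S=T}.
          branch 2.1.2 (add \lnot Q, \lnot \lnot P):
            × closes — contains both Q and \lnot Q.
      branch 2.2 (add \lnot Q, (P \land R)):
        (P \land R): α-rule — add P, R.
        × closes — contains both R and \lnot R.
5 branches closed, 2 open.
An open branch gives a countermodel: P=F, Q=T, R=F, S=T (unmentioned atoms arbitrary); the premises hold there but the conclusion fails.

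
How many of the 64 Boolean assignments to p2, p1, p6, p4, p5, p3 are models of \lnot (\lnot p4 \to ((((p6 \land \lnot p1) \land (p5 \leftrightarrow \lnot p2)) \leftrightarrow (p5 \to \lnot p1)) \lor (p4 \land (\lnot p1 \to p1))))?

Initial set: {\lnot (\lnot p4 \to ((((p6 \land \lnot p1) \land (p5 \leftrightarrow \lnot p2)) \leftrightarrow (p5 \to \lnot p1)) \lor (p4 \land (\lnot p1 \to p1))))}.
\lnot (\lnot p4 \to ((((p6 \land \lnot p1) \land (p5 \leftrightarrow \lnot p2)) \leftrightarrow (p5 \to \lnot p1)) \lor (p4 \land (\lnot p1 \to p1)))): α-rule — add \lnot p4, \lnot ((((p6 \land \lnot p1) \land (p5 \leftrightarrow \lnot p2)) \leftrightarrow (p5 \to \lnot p1)) \lor (p4 \land (\lnot p1 \to p1))).
\lnot ((((p6 \land \lnot p1) \land (p5 \leftrightarrow \lnot p2)) \leftrightarrow (p5 \to \lnot p1)) \lor (p4 \land (\lnot p1 \to p1))): α-rule — add \lnot (((p6 \land \lnot p1) \land (p5 \leftrightarrow \lnot p2)) \leftrightarrow (p5 \to \lnot p1)), \lnot (p4 \land (\lnot p1 \to p1)).
\lnot (((p6 \land \lnot p1) \land (p5 \leftrightarrow \lnot p2)) \leftrightarrow (p5 \to \lnot p1)): β-rule — branch into ((p6 \land \lnot p1) \land (p5 \leftrightarrow \lnot p2)), \lnot (p5 \to \lnot p1)  //  \lnot ((p6 \land \lnot p1) \land (p5 \leftrightarrow \lnot p2)), (p5 \to \lnot p1).
  branch 1 (add ((p6 \land \lnot p1) \land (p5 \leftrightarrow \lnot p2)), \lnot (p5 \to \lnot p1)):
    ((p6 \land \lnot p1) \land (p5 \leftrightarrow \lnot p2)): α-rule — add (p6 \land \lnot p1), (p5 \leftrightarrow \lnot p2).
    \lnot (p5 \to \lnot p1): α-rule — add p5, \lnot \lnot p1.
    (p6 \land \lnot p1): α-rule — add p6, \lnot p1.
    × closes — contains both p1 and \lnot p1.
  branch 2 (add \lnot ((p6 \land \lnot p1) \land (p5 \leftrightarrow \lnot p2)), (p5 \to \lnot p1)):
    \lnot (p4 \land (\lnot p1 \to p1)): β-rule — branch into \lnot p4  //  \lnot (\lnot p1 \to p1).
      branch 2.1 (add \lnot p4):
        \lnot ((p6 \land \lnot p1) \land (p5 \leftrightarrow \lnot p2)): β-rule — branch into \lnot (p6 \land \lnot p1)  //  \lnot (p5 \leftrightarrow \lnot p2).
          branch 2.1.1 (add \lnot (p6 \land \lnot p1)):
            (p5 \to \lnot p1): β-rule — branch into \lnot p5  //  \lnot p1.
              branch 2.1.1.1 (add \lnot p5):
                \lnot (p6 \land \lnot p1): β-rule — branch into \lnot p6  //  \lnot \lnot p1.
                  branch 2.1.1.1.1 (add \lnot p6):
                    ○ open, literals {p4=0, p5=0, p6=0}.
                  branch 2.1.1.1.2 (add \lnot \lnot p1):
                    ○ open, literals {p1=1, p4=0, p5=0}.
              branch 2.1.1.2 (add \lnot p1):
                \lnot (p6 \land \lnot p1): β-rule — branch into \lnot p6  //  \lnot \lnot p1.
                  branch 2.1.1.2.1 (add \lnot p6):
                    ○ open, literals {p1=0, p4=0, p6=0}.
                  branch 2.1.1.2.2 (add \lnot \lnot p1):
                    × closes — contains both p1 and \lnot p1.
          branch 2.1.2 (add \lnot (p5 \leftrightarrow \lnot p2)):
            (p5 \to \lnot p1): β-rule — branch into \lnot p5  //  \lnot p1.
              branch 2.1.2.1 (add \lnot p5):
                \lnot (p5 \leftrightarrow \lnot p2): β-rule — branch into p5, \lnot \lnot p2  //  \lnot p5, \lnot p2.
                  branch 2.1.2.1.1 (add p5, \lnot \lnot p2):
                    × closes — contains both p5 and \lnot p5.
                  branch 2.1.2.1.2 (add \lnot p5, \lnot p2):
                    ○ open, literals {p2=0, p4=0, p5=0}.
              branch 2.1.2.2 (add \lnot p1):
                \lnot (p5 \leftrightarrow \lnot p2): β-rule — branch into p5, \lnot \lnot p2  //  \lnot p5, \lnot p2.
                  branch 2.1.2.2.1 (add p5, \lnot \lnot p2):
                    ○ open, literals {p1=0, p2=1, p4=0, p5=1}.
                  branch 2.1.2.2.2 (add \lnot p5, \lnot p2):
                    ○ open, literals {p1=0, p2=0, p4=0, p5=0}.
      branch 2.2 (add \lnot (\lnot p1 \to p1)):
        \lnot (\lnot p1 \to p1): α-rule — add \lnot p1, \lnot p1.
        \lnot ((p6 \land \lnot p1) \land (p5 \leftrightarrow \lnot p2)): β-rule — branch into \lnot (p6 \land \lnot p1)  //  \lnot (p5 \leftrightarrow \lnot p2).
          branch 2.2.1 (add \lnot (p6 \land \lnot p1)):
            (p5 \to \lnot p1): β-rule — branch into \lnot p5  //  \lnot p1.
              branch 2.2.1.1 (add \lnot p5):
                \lnot (p6 \land \lnot p1): β-rule — branch into \lnot p6  //  \lnot \lnot p1.
                  branch 2.2.1.1.1 (add \lnot p6):
                    ○ open, literals {p1=0, p4=0, p5=0, p6=0}.
                  branch 2.2.1.1.2 (add \lnot \lnot p1):
                    × closes — contains both p1 and \lnot p1.
              branch 2.2.1.2 (add \lnot p1):
                \lnot (p6 \land \lnot p1): β-rule — branch into \lnot p6  //  \lnot \lnot p1.
                  branch 2.2.1.2.1 (add \lnot p6):
                    ○ open, literals {p1=0, p4=0, p6=0}.
                  branch 2.2.1.2.2 (add \lnot \lnot p1):
                    × closes — contains both p1 and \lnot p1.
          branch 2.2.2 (add \lnot (p5 \leftrightarrow \lnot p2)):
            (p5 \to \lnot p1): β-rule — branch into \lnot p5  //  \lnot p1.
              branch 2.2.2.1 (add \lnot p5):
                \lnot (p5 \leftrightarrow \lnot p2): β-rule — branch into p5, \lnot \lnot p2  //  \lnot p5, \lnot p2.
                  branch 2.2.2.1.1 (add p5, \lnot \lnot p2):
                    × closes — contains both p5 and \lnot p5.
                  branch 2.2.2.1.2 (add \lnot p5, \lnot p2):
                    ○ open, literals {p1=0, p2=0, p4=0, p5=0}.
              branch 2.2.2.2 (add \lnot p1):
                \lnot (p5 \leftrightarrow \lnot p2): β-rule — branch into p5, \lnot \lnot p2  //  \lnot p5, \lnot p2.
                  branch 2.2.2.2.1 (add p5, \lnot \lnot p2):
                    ○ open, literals {p1=0, p2=1, p4=0, p5=1}.
                  branch 2.2.2.2.2 (add \lnot p5, \lnot p2):
                    ○ open, literals {p1=0, p2=0, p4=0, p5=0}.
6 branches closed, 11 open.
Each open branch fixes some atoms; the unmentioned ones are free. Counting distinct full assignments: branch {p4=0, p5=0, p6=0} (p2, p1, p3) contributes 8 new; branch {p1=1, p4=0, p5=0} (p2, p6, p3) contributes 4 new; branch {p1=0, p4=0, p6=0} (p2, p5, p3) contributes 4 new; branch {p2=0, p4=0, p5=0} (p1, p6, p3) contributes 2 new; branch {p1=0, p2=1, p4=0, p5=1} (p6, p3) contributes 2 new; branch {p1=0, p2=0, p4=0, p5=0} (p6, p3) contributes 0 new; branch {p1=0, p4=0, p5=0, p6=0} (p2, p3) contributes 0 new; branch {p1=0, p4=0, p6=0} (p2, p5, p3) contributes 0 new; branch {p1=0, p2=0, p4=0, p5=0} (p6, p3) contributes 0 new; branch {p1=0, p2=1, p4=0, p5=1} (p6, p3) contributes 0 new; branch {p1=0, p2=0, p4=0, p5=0} (p6, p3) contributes 0 new. Total: 20.

20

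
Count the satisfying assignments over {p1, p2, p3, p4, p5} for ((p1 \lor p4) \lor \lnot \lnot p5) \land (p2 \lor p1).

22

Initial set: {(((p1 \lor p4) \lor \lnot \lnot p5) \land (p2 \lor p1))}.
(((p1 \lor p4) \lor \lnot \lnot p5) \land (p2 \lor p1)): α-rule — add ((p1 \lor p4) \lor \lnot \lnot p5), (p2 \lor p1).
((p1 \lor p4) \lor \lnot \lnot p5): β-rule — branch into (p1 \lor p4)  //  \lnot \lnot p5.
  branch 1 (add (p1 \lor p4)):
    (p2 \lor p1): β-rule — branch into p2  //  p1.
      branch 1.1 (add p2):
        (p1 \lor p4): β-rule — branch into p1  //  p4.
          branch 1.1.1 (add p1):
            ○ open, literals {p1=1, p2=1}.
          branch 1.1.2 (add p4):
            ○ open, literals {p2=1, p4=1}.
      branch 1.2 (add p1):
        (p1 \lor p4): β-rule — branch into p1  //  p4.
          branch 1.2.1 (add p1):
            ○ open, literals {p1=1}.
          branch 1.2.2 (add p4):
            ○ open, literals {p1=1, p4=1}.
  branch 2 (add \lnot \lnot p5):
    \lnot \lnot p5: drop double negation, giving p5.
    (p2 \lor p1): β-rule — branch into p2  //  p1.
      branch 2.1 (add p2):
        ○ open, literals {p2=1, p5=1}.
      branch 2.2 (add p1):
        ○ open, literals {p1=1, p5=1}.
0 branches closed, 6 open.
Each open branch fixes some atoms; the unmentioned ones are free. Counting distinct full assignments: branch {p1=1, p2=1} (p3, p4, p5) contributes 8 new; branch {p2=1, p4=1} (p1, p3, p5) contributes 4 new; branch {p1=1} (p2, p3, p4, p5) contributes 8 new; branch {p1=1, p4=1} (p2, p3, p5) contributes 0 new; branch {p2=1, p5=1} (p1, p3, p4) contributes 2 new; branch {p1=1, p5=1} (p2, p3, p4) contributes 0 new. Total: 22.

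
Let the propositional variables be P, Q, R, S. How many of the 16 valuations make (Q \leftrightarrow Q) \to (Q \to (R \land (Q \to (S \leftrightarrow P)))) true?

Initial set: {((Q \leftrightarrow Q) \to (Q \to (R \land (Q \to (S \leftrightarrow P)))))}.
((Q \leftrightarrow Q) \to (Q \to (R \land (Q \to (S \leftrightarrow P))))): β-rule — branch into \lnot (Q \leftrightarrow Q)  //  (Q \to (R \land (Q \to (S \leftrightarrow P)))).
  branch 1 (add \lnot (Q \leftrightarrow Q)):
    \lnot (Q \leftrightarrow Q): β-rule — branch into Q, \lnot Q  //  \lnot Q, Q.
      branch 1.1 (add Q, \lnot Q):
        × closes — contains both Q and \lnot Q.
      branch 1.2 (add \lnot Q, Q):
        × closes — contains both Q and \lnot Q.
  branch 2 (add (Q \to (R \land (Q \to (S \leftrightarrow P))))):
    (Q \to (R \land (Q \to (S \leftrightarrow P)))): β-rule — branch into \lnot Q  //  (R \land (Q \to (S \leftrightarrow P))).
      branch 2.1 (add \lnot Q):
        ○ open, literals {Q=0}.
      branch 2.2 (add (R \land (Q \to (S \leftrightarrow P)))):
        (R \land (Q \to (S \leftrightarrow P))): α-rule — add R, (Q \to (S \leftrightarrow P)).
        (Q \to (S \leftrightarrow P)): β-rule — branch into \lnot Q  //  (S \leftrightarrow P).
          branch 2.2.1 (add \lnot Q):
            ○ open, literals {Q=0, R=1}.
          branch 2.2.2 (add (S \leftrightarrow P)):
            (S \leftrightarrow P): β-rule — branch into S, P  //  \lnot S, \lnot P.
              branch 2.2.2.1 (add S, P):
                ○ open, literals {P=1, R=1, S=1}.
              branch 2.2.2.2 (add \lnot S, \lnot P):
                ○ open, literals {P=0, R=1, S=0}.
2 branches closed, 4 open.
Each open branch fixes some atoms; the unmentioned ones are free. Counting distinct full assignments: branch {Q=0} (P, R, S) contributes 8 new; branch {Q=0, R=1} (P, S) contributes 0 new; branch {P=1, R=1, S=1} (Q) contributes 1 new; branch {P=0, R=1, S=0} (Q) contributes 1 new. Total: 10.

10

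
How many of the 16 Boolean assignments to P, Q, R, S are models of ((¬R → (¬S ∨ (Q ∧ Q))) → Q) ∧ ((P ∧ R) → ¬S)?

Initial set: {(((¬R → (¬S ∨ (Q ∧ Q))) → Q) ∧ ((P ∧ R) → ¬S))}.
(((¬R → (¬S ∨ (Q ∧ Q))) → Q) ∧ ((P ∧ R) → ¬S)): α-rule — add ((¬R → (¬S ∨ (Q ∧ Q))) → Q), ((P ∧ R) → ¬S).
((¬R → (¬S ∨ (Q ∧ Q))) → Q): β-rule — branch into ¬(¬R → (¬S ∨ (Q ∧ Q)))  //  Q.
  branch 1 (add ¬(¬R → (¬S ∨ (Q ∧ Q)))):
    ¬(¬R → (¬S ∨ (Q ∧ Q))): α-rule — add ¬R, ¬(¬S ∨ (Q ∧ Q)).
    ¬(¬S ∨ (Q ∧ Q)): α-rule — add ¬¬S, ¬(Q ∧ Q).
    ((P ∧ R) → ¬S): β-rule — branch into ¬(P ∧ R)  //  ¬S.
      branch 1.1 (add ¬(P ∧ R)):
        ¬(Q ∧ Q): β-rule — branch into ¬Q  //  ¬Q.
          branch 1.1.1 (add ¬Q):
            ¬(P ∧ R): β-rule — branch into ¬P  //  ¬R.
              branch 1.1.1.1 (add ¬P):
                ○ open, literals {P=false, Q=false, R=false, S=true}.
              branch 1.1.1.2 (add ¬R):
                ○ open, literals {Q=false, R=false, S=true}.
          branch 1.1.2 (add ¬Q):
            ¬(P ∧ R): β-rule — branch into ¬P  //  ¬R.
              branch 1.1.2.1 (add ¬P):
                ○ open, literals {P=false, Q=false, R=false, S=true}.
              branch 1.1.2.2 (add ¬R):
                ○ open, literals {Q=false, R=false, S=true}.
      branch 1.2 (add ¬S):
        × closes — contains both S and ¬S.
  branch 2 (add Q):
    ((P ∧ R) → ¬S): β-rule — branch into ¬(P ∧ R)  //  ¬S.
      branch 2.1 (add ¬(P ∧ R)):
        ¬(P ∧ R): β-rule — branch into ¬P  //  ¬R.
          branch 2.1.1 (add ¬P):
            ○ open, literals {P=false, Q=true}.
          branch 2.1.2 (add ¬R):
            ○ open, literals {Q=true, R=false}.
      branch 2.2 (add ¬S):
        ○ open, literals {Q=true, S=false}.
1 branch closed, 7 open.
Each open branch fixes some atoms; the unmentioned ones are free. Counting distinct full assignments: branch {P=false, Q=false, R=false, S=true} (none free) contributes 1 new; branch {Q=false, R=false, S=true} (P) contributes 1 new; branch {P=false, Q=false, R=false, S=true} (none free) contributes 0 new; branch {Q=false, R=false, S=true} (P) contributes 0 new; branch {P=false, Q=true} (R, S) contributes 4 new; branch {Q=true, R=false} (P, S) contributes 2 new; branch {Q=true, S=false} (P, R) contributes 1 new. Total: 9.

9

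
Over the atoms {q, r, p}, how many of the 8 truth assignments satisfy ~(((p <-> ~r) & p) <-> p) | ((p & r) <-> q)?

5

Initial set: {(~(((p <-> ~r) & p) <-> p) | ((p & r) <-> q))}.
(~(((p <-> ~r) & p) <-> p) | ((p & r) <-> q)): β-rule — branch into ~(((p <-> ~r) & p) <-> p)  //  ((p & r) <-> q).
  branch 1 (add ~(((p <-> ~r) & p) <-> p)):
    ~(((p <-> ~r) & p) <-> p): β-rule — branch into ((p <-> ~r) & p), ~p  //  ~((p <-> ~r) & p), p.
      branch 1.1 (add ((p <-> ~r) & p), ~p):
        ((p <-> ~r) & p): α-rule — add (p <-> ~r), p.
        × closes — contains both p and ~p.
      branch 1.2 (add ~((p <-> ~r) & p), p):
        ~((p <-> ~r) & p): β-rule — branch into ~(p <-> ~r)  //  ~p.
          branch 1.2.1 (add ~(p <-> ~r)):
            ~(p <-> ~r): β-rule — branch into p, ~~r  //  ~p, ~r.
              branch 1.2.1.1 (add p, ~~r):
                ○ open, literals {p=T, r=T}.
              branch 1.2.1.2 (add ~p, ~r):
                × closes — contains both p and ~p.
          branch 1.2.2 (add ~p):
            × closes — contains both p and ~p.
  branch 2 (add ((p & r) <-> q)):
    ((p & r) <-> q): β-rule — branch into (p & r), q  //  ~(p & r), ~q.
      branch 2.1 (add (p & r), q):
        (p & r): α-rule — add p, r.
        ○ open, literals {p=T, q=T, r=T}.
      branch 2.2 (add ~(p & r), ~q):
        ~(p & r): β-rule — branch into ~p  //  ~r.
          branch 2.2.1 (add ~p):
            ○ open, literals {p=F, q=F}.
          branch 2.2.2 (add ~r):
            ○ open, literals {q=F, r=F}.
3 branches closed, 4 open.
Each open branch fixes some atoms; the unmentioned ones are free. Counting distinct full assignments: branch {p=T, r=T} (q) contributes 2 new; branch {p=T, q=T, r=T} (none free) contributes 0 new; branch {p=F, q=F} (r) contributes 2 new; branch {q=F, r=F} (p) contributes 1 new. Total: 5.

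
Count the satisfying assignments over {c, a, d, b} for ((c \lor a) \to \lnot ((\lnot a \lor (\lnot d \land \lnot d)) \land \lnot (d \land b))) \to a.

Initial set: {(((c \lor a) \to \lnot ((\lnot a \lor (\lnot d \land \lnot d)) \land \lnot (d \land b))) \to a)}.
(((c \lor a) \to \lnot ((\lnot a \lor (\lnot d \land \lnot d)) \land \lnot (d \land b))) \to a): β-rule — branch into \lnot ((c \lor a) \to \lnot ((\lnot a \lor (\lnot d \land \lnot d)) \land \lnot (d \land b)))  //  a.
  branch 1 (add \lnot ((c \lor a) \to \lnot ((\lnot a \lor (\lnot d \land \lnot d)) \land \lnot (d \land b)))):
    \lnot ((c \lor a) \to \lnot ((\lnot a \lor (\lnot d \land \lnot d)) \land \lnot (d \land b))): α-rule — add (c \lor a), \lnot \lnot ((\lnot a \lor (\lnot d \land \lnot d)) \land \lnot (d \land b)).
    \lnot \lnot ((\lnot a \lor (\lnot d \land \lnot d)) \land \lnot (d \land b)): α-rule — add (\lnot a \lor (\lnot d \land \lnot d)), \lnot (d \land b).
    (c \lor a): β-rule — branch into c  //  a.
      branch 1.1 (add c):
        (\lnot a \lor (\lnot d \land \lnot d)): β-rule — branch into \lnot a  //  (\lnot d \land \lnot d).
          branch 1.1.1 (add \lnot a):
            \lnot (d \land b): β-rule — branch into \lnot d  //  \lnot b.
              branch 1.1.1.1 (add \lnot d):
                ○ open, literals {a=0, c=1, d=0}.
              branch 1.1.1.2 (add \lnot b):
                ○ open, literals {a=0, b=0, c=1}.
          branch 1.1.2 (add (\lnot d \land \lnot d)):
            (\lnot d \land \lnot d): α-rule — add \lnot d, \lnot d.
            \lnot (d \land b): β-rule — branch into \lnot d  //  \lnot b.
              branch 1.1.2.1 (add \lnot d):
                ○ open, literals {c=1, d=0}.
              branch 1.1.2.2 (add \lnot b):
                ○ open, literals {b=0, c=1, d=0}.
      branch 1.2 (add a):
        (\lnot a \lor (\lnot d \land \lnot d)): β-rule — branch into \lnot a  //  (\lnot d \land \lnot d).
          branch 1.2.1 (add \lnot a):
            × closes — contains both a and \lnot a.
          branch 1.2.2 (add (\lnot d \land \lnot d)):
            (\lnot d \land \lnot d): α-rule — add \lnot d, \lnot d.
            \lnot (d \land b): β-rule — branch into \lnot d  //  \lnot b.
              branch 1.2.2.1 (add \lnot d):
                ○ open, literals {a=1, d=0}.
              branch 1.2.2.2 (add \lnot b):
                ○ open, literals {a=1, b=0, d=0}.
  branch 2 (add a):
    ○ open, literals {a=1}.
1 branch closed, 7 open.
Each open branch fixes some atoms; the unmentioned ones are free. Counting distinct full assignments: branch {a=0, c=1, d=0} (b) contributes 2 new; branch {a=0, b=0, c=1} (d) contributes 1 new; branch {c=1, d=0} (a, b) contributes 2 new; branch {b=0, c=1, d=0} (a) contributes 0 new; branch {a=1, d=0} (c, b) contributes 2 new; branch {a=1, b=0, d=0} (c) contributes 0 new; branch {a=1} (c, d, b) contributes 4 new. Total: 11.

11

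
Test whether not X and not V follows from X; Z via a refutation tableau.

Initial set: {X; Z; not (not X and not V)}.
not (not X and not V): β-rule — branch into not not X  //  not not V.
  branch 1 (add not not X):
    ○ open, literals {X=1, Z=1}.
  branch 2 (add not not V):
    ○ open, literals {V=1, X=1, Z=1}.
0 branches closed, 2 open.
An open branch gives a countermodel: X=1, Z=1 (unmentioned atoms arbitrary); the premises hold there but the conclusion fails.

No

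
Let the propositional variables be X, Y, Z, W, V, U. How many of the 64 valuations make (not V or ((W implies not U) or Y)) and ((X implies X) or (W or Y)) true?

60

Initial set: {((not V or ((W implies not U) or Y)) and ((X implies X) or (W or Y)))}.
((not V or ((W implies not U) or Y)) and ((X implies X) or (W or Y))): α-rule — add (not V or ((W implies not U) or Y)), ((X implies X) or (W or Y)).
(not V or ((W implies not U) or Y)): β-rule — branch into not V  //  ((W implies not U) or Y).
  branch 1 (add not V):
    ((X implies X) or (W or Y)): β-rule — branch into (X implies X)  //  (W or Y).
      branch 1.1 (add (X implies X)):
        (X implies X): β-rule — branch into not X  //  X.
          branch 1.1.1 (add not X):
            ○ open, literals {V=F, X=F}.
          branch 1.1.2 (add X):
            ○ open, literals {V=F, X=T}.
      branch 1.2 (add (W or Y)):
        (W or Y): β-rule — branch into W  //  Y.
          branch 1.2.1 (add W):
            ○ open, literals {V=F, W=T}.
          branch 1.2.2 (add Y):
            ○ open, literals {V=F, Y=T}.
  branch 2 (add ((W implies not U) or Y)):
    ((X implies X) or (W or Y)): β-rule — branch into (X implies X)  //  (W or Y).
      branch 2.1 (add (X implies X)):
        ((W implies not U) or Y): β-rule — branch into (W implies not U)  //  Y.
          branch 2.1.1 (add (W implies not U)):
            (X implies X): β-rule — branch into not X  //  X.
              branch 2.1.1.1 (add not X):
                (W implies not U): β-rule — branch into not W  //  not U.
                  branch 2.1.1.1.1 (add not W):
                    ○ open, literals {W=F, X=F}.
                  branch 2.1.1.1.2 (add not U):
                    ○ open, literals {U=F, X=F}.
              branch 2.1.1.2 (add X):
                (W implies not U): β-rule — branch into not W  //  not U.
                  branch 2.1.1.2.1 (add not W):
                    ○ open, literals {W=F, X=T}.
                  branch 2.1.1.2.2 (add not U):
                    ○ open, literals {U=F, X=T}.
          branch 2.1.2 (add Y):
            (X implies X): β-rule — branch into not X  //  X.
              branch 2.1.2.1 (add not X):
                ○ open, literals {X=F, Y=T}.
              branch 2.1.2.2 (add X):
                ○ open, literals {X=T, Y=T}.
      branch 2.2 (add (W or Y)):
        ((W implies not U) or Y): β-rule — branch into (W implies not U)  //  Y.
          branch 2.2.1 (add (W implies not U)):
            (W or Y): β-rule — branch into W  //  Y.
              branch 2.2.1.1 (add W):
                (W implies not U): β-rule — branch into not W  //  not U.
                  branch 2.2.1.1.1 (add not W):
                    × closes — contains both W and not W.
                  branch 2.2.1.1.2 (add not U):
                    ○ open, literals {U=F, W=T}.
              branch 2.2.1.2 (add Y):
                (W implies not U): β-rule — branch into not W  //  not U.
                  branch 2.2.1.2.1 (add not W):
                    ○ open, literals {W=F, Y=T}.
                  branch 2.2.1.2.2 (add not U):
                    ○ open, literals {U=F, Y=T}.
          branch 2.2.2 (add Y):
            (W or Y): β-rule — branch into W  //  Y.
              branch 2.2.2.1 (add W):
                ○ open, literals {W=T, Y=T}.
              branch 2.2.2.2 (add Y):
                ○ open, literals {Y=T}.
1 branch closed, 15 open.
Each open branch fixes some atoms; the unmentioned ones are free. Counting distinct full assignments: branch {V=F, X=F} (Y, Z, W, U) contributes 16 new; branch {V=F, X=T} (Y, Z, W, U) contributes 16 new; branch {V=F, W=T} (X, Y, Z, U) contributes 0 new; branch {V=F, Y=T} (X, Z, W, U) contributes 0 new; branch {W=F, X=F} (Y, Z, V, U) contributes 8 new; branch {U=F, X=F} (Y, Z, W, V) contributes 4 new; branch {W=F, X=T} (Y, Z, V, U) contributes 8 new; branch {U=F, X=T} (Y, Z, W, V) contributes 4 new; branch {X=F, Y=T} (Z, W, V, U) contributes 2 new; branch {X=T, Y=T} (Z, W, V, U) contributes 2 new; branch {U=F, W=T} (X, Y, Z, V) contributes 0 new; branch {W=F, Y=T} (X, Z, V, U) contributes 0 new; branch {U=F, Y=T} (X, Z, W, V) contributes 0 new; branch {W=T, Y=T} (X, Z, V, U) contributes 0 new; branch {Y=T} (X, Z, W, V, U) contributes 0 new. Total: 60.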